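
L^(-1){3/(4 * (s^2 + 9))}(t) sin(3 * t)/4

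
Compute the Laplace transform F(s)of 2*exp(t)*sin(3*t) 6/((s - 1)^2 + 9)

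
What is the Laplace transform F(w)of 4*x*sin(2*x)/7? 16*w/(7*(w^2 + 4)^2)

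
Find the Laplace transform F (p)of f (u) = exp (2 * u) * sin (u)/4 1/ (4 * ( (p - 2)^2 + 1))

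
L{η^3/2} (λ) 3/λ^4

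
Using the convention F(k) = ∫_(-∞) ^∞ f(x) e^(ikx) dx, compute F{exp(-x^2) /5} sqrt(pi)*exp(-k^2/4) /5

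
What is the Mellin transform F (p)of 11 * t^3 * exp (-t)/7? 11 * gamma (p+3)/7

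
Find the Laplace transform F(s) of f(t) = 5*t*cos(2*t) 5*(s^2 - 4) /(s^2 + 4) ^2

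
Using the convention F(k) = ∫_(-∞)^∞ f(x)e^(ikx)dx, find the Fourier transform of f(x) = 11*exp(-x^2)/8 11*sqrt(pi)*exp(-k^2/4)/8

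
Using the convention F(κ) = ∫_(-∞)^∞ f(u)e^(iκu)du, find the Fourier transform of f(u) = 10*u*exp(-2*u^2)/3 5*sqrt(2)*I*sqrt(pi)*κ*exp(-κ^2/8)/12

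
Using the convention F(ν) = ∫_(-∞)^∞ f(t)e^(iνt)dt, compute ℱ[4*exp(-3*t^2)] 4*sqrt(3)*sqrt(pi)*exp(-ν^2/12)/3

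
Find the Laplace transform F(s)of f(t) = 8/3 8/(3*s)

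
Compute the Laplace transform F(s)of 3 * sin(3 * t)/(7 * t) 3 * atan(3/s)/7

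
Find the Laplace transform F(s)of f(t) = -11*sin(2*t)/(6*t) -11*atan(2/s)/6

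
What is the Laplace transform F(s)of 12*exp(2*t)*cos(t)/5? 12*(s - 2)/(5*((s - 2)^2 + 1))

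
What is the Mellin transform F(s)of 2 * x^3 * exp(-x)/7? 2 * gamma(s+3)/7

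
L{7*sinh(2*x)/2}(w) 7/(w^2 - 4)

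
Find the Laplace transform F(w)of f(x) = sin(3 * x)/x atan(3/w)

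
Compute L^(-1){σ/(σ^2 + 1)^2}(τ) τ * sin(τ)/2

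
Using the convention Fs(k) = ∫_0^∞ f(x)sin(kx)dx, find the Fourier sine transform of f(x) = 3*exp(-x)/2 3*k/(2*(k^2 + 1))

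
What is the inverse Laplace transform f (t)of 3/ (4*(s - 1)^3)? 3*t^2*exp (t)/8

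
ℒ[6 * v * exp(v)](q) 6/(q - 1)^2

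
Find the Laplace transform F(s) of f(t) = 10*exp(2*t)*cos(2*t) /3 10*(s - 2) /(3*((s - 2) ^2+4) ) 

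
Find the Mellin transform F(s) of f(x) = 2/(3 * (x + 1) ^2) -2 * pi * (s - 1) /(3 * sin(pi * s) ) 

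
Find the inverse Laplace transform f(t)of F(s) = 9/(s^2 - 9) 3*sinh(3*t)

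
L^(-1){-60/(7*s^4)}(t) -10*t^3/7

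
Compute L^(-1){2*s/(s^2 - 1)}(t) 2*cosh(t)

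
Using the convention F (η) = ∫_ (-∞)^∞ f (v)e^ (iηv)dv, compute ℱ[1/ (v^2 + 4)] pi*exp (-2*Abs (η))/2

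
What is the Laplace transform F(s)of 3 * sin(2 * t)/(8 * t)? 3 * atan(2/s)/8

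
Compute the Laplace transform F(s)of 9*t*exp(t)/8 9/(8*(s - 1)^2)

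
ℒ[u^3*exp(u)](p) 6/(p - 1)^4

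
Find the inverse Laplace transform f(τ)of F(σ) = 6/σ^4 τ^3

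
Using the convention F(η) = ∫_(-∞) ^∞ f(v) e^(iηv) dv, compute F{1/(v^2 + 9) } pi * exp(-3 * Abs(η) ) /3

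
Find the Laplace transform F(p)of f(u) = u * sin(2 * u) 4 * p/(p^2 + 4)^2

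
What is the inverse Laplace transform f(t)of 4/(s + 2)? 4*exp(-2*t)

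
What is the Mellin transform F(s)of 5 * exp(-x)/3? 5 * gamma(s)/3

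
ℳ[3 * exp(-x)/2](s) 3 * gamma(s)/2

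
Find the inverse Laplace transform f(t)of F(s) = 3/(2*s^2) 3*t/2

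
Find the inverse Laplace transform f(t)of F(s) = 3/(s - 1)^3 3*t^2*exp(t)/2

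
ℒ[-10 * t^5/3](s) -400/s^6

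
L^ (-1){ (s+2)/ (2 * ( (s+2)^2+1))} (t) exp (-2 * t) * cos (t)/2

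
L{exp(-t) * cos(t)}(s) (s + 1)/((s + 1)^2 + 1)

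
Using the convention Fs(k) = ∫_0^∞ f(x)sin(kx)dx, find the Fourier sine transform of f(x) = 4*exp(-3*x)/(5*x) 4*atan(k/3)/5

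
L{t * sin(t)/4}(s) s/(2 * (s^2 + 1)^2)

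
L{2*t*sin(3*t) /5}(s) 12*s/(5*(s^2 + 9) ^2) 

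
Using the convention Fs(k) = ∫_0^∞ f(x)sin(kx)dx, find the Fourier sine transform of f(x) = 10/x 5 * pi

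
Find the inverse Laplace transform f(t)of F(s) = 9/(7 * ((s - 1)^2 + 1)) 9 * exp(t) * sin(t)/7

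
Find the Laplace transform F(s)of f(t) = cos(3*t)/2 s/(2*(s^2 + 9))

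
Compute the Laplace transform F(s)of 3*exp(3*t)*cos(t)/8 3*(s - 3)/(8*((s - 3)^2+1))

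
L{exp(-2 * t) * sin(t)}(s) 1/((s + 2)^2 + 1)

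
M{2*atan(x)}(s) -pi*sec(pi*s/2)/s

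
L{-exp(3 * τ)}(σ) -1/(σ - 3)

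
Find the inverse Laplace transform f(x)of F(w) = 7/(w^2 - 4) 7 * sinh(2 * x)/2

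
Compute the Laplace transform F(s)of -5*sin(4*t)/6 -10/(3*s^2 + 48)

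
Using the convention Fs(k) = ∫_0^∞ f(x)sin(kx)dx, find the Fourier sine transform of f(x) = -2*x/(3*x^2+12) -pi*exp(-2*k)/3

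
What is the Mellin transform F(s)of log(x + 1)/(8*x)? -pi*csc(pi*s)/(8*s - 8)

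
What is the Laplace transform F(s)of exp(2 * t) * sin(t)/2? 1/(2 * ((s - 2)^2 + 1))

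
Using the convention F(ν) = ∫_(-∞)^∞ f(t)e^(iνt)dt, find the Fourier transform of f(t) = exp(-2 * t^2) sqrt(2) * sqrt(pi) * exp(-ν^2/8)/2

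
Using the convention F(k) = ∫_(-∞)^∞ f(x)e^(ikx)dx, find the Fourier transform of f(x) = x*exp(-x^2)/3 I*sqrt(pi)*k*exp(-k^2/4)/6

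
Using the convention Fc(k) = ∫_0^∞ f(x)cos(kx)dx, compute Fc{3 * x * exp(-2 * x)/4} 3 * (4 - k^2)/(4 * (k^2 + 4)^2)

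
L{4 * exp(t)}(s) 4/(s - 1)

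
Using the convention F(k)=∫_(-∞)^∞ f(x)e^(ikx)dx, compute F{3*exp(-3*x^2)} sqrt(3)*sqrt(pi)*exp(-k^2/12)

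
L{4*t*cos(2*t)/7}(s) 4*(s^2 - 4)/(7*(s^2 + 4)^2)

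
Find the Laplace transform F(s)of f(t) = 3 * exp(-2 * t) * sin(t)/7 3/(7 * ((s + 2)^2 + 1))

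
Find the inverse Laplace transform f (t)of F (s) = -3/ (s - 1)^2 -3 * t * exp (t)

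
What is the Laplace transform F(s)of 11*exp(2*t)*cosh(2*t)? 11*(s - 2)/(s*(s - 4))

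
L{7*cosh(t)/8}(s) 7*s/(8*(s^2-1))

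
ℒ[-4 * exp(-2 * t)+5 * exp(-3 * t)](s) 5/(s+3)-4/(s+2)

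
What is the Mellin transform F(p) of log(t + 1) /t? -pi * csc(pi * p) /(p - 1) 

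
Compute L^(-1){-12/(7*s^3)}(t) -6*t^2/7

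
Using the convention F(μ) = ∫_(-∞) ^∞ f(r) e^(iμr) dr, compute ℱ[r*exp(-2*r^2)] sqrt(2)*I*sqrt(pi)*μ*exp(-μ^2/8) /8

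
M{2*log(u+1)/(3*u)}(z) -2*pi*csc(pi*z)/(3*z - 3)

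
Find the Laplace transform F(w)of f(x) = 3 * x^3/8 9/(4 * w^4)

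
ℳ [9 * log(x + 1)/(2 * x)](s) -9 * pi * csc(pi * s)/(2 * s - 2)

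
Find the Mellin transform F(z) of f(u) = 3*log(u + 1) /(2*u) -3*pi*csc(pi*z) /(2*z - 2) 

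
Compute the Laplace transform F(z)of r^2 2/z^3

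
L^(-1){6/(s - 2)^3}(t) 3*t^2*exp(2*t)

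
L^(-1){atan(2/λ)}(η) sin(2*η)/η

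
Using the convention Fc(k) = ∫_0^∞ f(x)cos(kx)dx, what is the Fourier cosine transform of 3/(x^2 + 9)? pi * exp(-3 * k)/2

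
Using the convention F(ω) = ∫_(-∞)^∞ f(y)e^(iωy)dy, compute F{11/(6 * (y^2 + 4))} 11 * pi * exp(-2 * Abs(ω))/12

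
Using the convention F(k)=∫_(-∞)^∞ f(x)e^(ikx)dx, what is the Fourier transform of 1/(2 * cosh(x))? pi/(2 * cosh(pi * k/2))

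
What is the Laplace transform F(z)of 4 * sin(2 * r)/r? 4 * atan(2/z)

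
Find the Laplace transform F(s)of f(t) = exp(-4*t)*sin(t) 1/((s + 4)^2 + 1)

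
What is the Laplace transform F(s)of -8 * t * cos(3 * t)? 8 * (9 - s^2)/(s^2 + 9)^2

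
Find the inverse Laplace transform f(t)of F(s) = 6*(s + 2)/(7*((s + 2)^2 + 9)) 6*exp(-2*t)*cos(3*t)/7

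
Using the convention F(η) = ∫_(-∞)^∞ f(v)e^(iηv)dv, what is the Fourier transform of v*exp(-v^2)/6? I*sqrt(pi)*η*exp(-η^2/4)/12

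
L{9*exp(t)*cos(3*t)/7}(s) 9*(s - 1)/(7*((s - 1)^2 + 9))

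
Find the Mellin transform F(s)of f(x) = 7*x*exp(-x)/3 7*gamma(s + 1)/3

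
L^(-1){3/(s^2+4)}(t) 3*sin(2*t)/2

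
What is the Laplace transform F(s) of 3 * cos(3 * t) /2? 3 * s/(2 * (s^2 + 9) ) 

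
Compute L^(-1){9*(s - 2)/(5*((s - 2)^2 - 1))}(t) 9*exp(2*t)*cosh(t)/5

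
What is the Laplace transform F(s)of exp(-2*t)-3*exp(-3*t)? 1/(s+2)-3/(s+3)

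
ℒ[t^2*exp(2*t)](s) 2/(s - 2)^3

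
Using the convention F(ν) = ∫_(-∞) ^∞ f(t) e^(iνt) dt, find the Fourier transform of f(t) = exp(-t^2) sqrt(pi)*exp(-ν^2/4) 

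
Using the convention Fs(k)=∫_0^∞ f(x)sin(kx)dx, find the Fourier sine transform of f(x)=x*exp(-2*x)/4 k/(k^2 + 4)^2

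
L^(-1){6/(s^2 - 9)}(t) 2*sinh(3*t)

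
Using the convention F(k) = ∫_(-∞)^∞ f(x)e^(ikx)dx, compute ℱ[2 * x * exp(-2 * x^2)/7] sqrt(2) * I * sqrt(pi) * k * exp(-k^2/8)/28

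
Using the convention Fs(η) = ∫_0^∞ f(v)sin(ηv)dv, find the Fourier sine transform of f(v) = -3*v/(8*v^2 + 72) -3*pi*exp(-3*η)/16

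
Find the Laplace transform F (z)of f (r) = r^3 6/z^4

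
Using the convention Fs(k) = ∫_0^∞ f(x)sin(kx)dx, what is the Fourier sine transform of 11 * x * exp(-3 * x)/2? 33 * k/(k^2 + 9)^2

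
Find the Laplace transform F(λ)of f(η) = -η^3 -6/λ^4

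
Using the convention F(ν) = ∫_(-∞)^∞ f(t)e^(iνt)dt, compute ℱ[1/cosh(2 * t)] pi/(2 * cosh(pi * ν/4))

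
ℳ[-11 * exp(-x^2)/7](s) -11 * gamma(s/2)/14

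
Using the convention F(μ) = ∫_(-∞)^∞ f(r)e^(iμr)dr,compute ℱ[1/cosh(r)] pi/cosh(pi * μ/2)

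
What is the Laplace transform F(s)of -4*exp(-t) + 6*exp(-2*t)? 6/(s + 2) - 4/(s + 1)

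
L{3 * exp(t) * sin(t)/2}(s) 3/(2 * ((s - 1)^2 + 1))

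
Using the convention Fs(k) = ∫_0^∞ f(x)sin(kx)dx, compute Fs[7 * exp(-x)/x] 7 * atan(k)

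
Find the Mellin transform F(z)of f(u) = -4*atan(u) 2*pi*sec(pi*z/2)/z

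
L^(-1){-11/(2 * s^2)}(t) -11 * t/2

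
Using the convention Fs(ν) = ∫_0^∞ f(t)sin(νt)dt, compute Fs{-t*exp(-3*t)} -6*ν/(ν^2+9)^2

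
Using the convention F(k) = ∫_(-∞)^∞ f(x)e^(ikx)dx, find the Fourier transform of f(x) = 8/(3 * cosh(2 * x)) 4 * pi/(3 * cosh(pi * k/4))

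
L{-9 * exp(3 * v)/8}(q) -9/(8 * q - 24)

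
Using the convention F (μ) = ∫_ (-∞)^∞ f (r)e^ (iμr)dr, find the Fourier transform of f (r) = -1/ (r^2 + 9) -pi * exp (-3 * Abs (μ))/3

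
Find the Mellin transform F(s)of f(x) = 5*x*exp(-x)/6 5*gamma(s + 1)/6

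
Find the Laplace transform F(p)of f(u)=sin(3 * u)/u atan(3/p)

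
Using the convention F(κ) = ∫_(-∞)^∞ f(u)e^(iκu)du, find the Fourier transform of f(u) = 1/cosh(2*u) pi/(2*cosh(pi*κ/4))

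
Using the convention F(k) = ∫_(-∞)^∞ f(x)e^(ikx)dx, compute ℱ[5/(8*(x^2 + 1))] 5*pi*exp(-Abs(k))/8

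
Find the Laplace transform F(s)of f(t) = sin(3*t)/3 1/(s^2 + 9)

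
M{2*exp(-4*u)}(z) 2^(1-2*z)*gamma(z)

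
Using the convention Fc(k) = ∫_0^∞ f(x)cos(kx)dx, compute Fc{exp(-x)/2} 1/(2*(k^2 + 1))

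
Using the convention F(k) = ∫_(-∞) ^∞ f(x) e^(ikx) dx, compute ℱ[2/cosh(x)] 2*pi/cosh(pi*k/2) 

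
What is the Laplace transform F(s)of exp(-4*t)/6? 1/(6*(s + 4))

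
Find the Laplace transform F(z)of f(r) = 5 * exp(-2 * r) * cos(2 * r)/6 5 * (z + 2)/(6 * ((z + 2)^2 + 4))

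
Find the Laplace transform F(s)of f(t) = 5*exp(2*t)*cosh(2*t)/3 5*(s - 2)/(3*s*(s - 4))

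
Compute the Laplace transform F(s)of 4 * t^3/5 24/(5 * s^4)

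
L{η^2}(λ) 2/λ^3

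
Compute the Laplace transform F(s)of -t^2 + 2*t 2/s^2 - 2/s^3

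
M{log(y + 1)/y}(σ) -pi * csc(pi * σ)/(σ - 1)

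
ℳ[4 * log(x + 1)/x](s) -4 * pi * csc(pi * s)/(s - 1)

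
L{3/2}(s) 3/(2 * s)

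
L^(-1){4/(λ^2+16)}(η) sin(4*η)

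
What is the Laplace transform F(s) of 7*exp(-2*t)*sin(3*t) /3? 7/((s + 2) ^2 + 9) 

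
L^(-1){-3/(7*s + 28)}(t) -3*exp(-4*t)/7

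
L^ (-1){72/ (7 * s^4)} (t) 12 * t^3/7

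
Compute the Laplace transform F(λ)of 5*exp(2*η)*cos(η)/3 5*(λ - 2)/(3*((λ - 2)^2+1))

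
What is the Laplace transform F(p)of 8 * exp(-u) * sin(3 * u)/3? 8/((p + 1)^2 + 9)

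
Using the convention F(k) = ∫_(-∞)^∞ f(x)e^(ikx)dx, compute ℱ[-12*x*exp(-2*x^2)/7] -3*sqrt(2)*I*sqrt(pi)*k*exp(-k^2/8)/14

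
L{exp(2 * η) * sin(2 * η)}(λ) 2/((λ - 2)^2 + 4)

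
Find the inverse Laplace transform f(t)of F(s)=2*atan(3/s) 2*sin(3*t)/t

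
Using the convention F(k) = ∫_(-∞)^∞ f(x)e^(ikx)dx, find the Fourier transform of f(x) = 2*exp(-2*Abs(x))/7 8/(7*(k^2 + 4))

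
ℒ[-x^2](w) -2/w^3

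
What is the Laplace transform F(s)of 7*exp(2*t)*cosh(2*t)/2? 7*(s - 2)/(2*s*(s - 4))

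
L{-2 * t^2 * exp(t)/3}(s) -4/(3 * (s - 1)^3)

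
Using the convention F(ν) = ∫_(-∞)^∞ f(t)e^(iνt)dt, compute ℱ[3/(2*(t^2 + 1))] 3*pi*exp(-Abs(ν))/2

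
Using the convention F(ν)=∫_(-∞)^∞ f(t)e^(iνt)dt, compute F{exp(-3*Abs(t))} 6/(ν^2 + 9)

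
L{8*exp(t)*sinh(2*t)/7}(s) 16/(7*((s - 1)^2-4))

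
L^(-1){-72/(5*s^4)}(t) -12*t^3/5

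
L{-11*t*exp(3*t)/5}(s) -11/(5*(s - 3)^2)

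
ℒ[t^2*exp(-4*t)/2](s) (s + 4)^(-3)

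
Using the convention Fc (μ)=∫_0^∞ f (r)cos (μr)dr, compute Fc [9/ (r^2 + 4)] 9*pi*exp (-2*μ)/4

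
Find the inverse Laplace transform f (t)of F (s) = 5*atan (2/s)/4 5*sin (2*t)/ (4*t)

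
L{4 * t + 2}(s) 2/s + 4/s^2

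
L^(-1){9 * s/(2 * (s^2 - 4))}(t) 9 * cosh(2 * t)/2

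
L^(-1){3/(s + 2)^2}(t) 3*t*exp(-2*t)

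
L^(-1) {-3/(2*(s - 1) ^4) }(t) -t^3*exp(t) /4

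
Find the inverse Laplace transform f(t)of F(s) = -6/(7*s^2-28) -3*sinh(2*t)/7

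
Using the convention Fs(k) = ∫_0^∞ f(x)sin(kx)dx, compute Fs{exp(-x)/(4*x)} atan(k)/4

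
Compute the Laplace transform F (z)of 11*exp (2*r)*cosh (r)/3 11*(z - 2)/ (3*( (z - 2)^2 - 1))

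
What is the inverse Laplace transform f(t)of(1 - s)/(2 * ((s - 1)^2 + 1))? -exp(t) * cos(t)/2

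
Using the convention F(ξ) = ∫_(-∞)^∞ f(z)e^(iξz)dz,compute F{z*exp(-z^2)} I*sqrt(pi)*ξ*exp(-ξ^2/4)/2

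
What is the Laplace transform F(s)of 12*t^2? 24/s^3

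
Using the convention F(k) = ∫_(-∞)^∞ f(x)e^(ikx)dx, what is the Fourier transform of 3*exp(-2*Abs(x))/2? 6/(k^2 + 4)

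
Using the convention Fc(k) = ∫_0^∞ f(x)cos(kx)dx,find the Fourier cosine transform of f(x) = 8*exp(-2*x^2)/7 2*sqrt(2)*sqrt(pi)*exp(-k^2/8)/7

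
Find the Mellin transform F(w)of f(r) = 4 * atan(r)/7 -2 * pi * sec(pi * w/2)/(7 * w)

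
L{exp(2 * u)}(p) 1/(p - 2)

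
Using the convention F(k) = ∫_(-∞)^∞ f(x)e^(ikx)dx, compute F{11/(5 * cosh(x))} 11 * pi/(5 * cosh(pi * k/2))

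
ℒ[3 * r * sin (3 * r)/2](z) 9 * z/ (z^2 + 9)^2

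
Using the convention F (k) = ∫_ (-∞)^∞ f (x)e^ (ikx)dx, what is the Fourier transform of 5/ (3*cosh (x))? 5*pi/ (3*cosh (pi*k/2))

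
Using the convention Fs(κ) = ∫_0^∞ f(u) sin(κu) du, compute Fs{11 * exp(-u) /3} 11 * κ/(3 * (κ^2+1) ) 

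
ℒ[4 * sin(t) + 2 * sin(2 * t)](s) 4/(s^2 + 1) + 4/(s^2 + 4)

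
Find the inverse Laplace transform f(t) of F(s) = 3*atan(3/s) 3*sin(3*t) /t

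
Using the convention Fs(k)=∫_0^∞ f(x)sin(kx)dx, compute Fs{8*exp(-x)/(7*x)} 8*atan(k)/7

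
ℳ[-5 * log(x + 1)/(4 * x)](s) 5 * pi * csc(pi * s)/(4 * (s - 1))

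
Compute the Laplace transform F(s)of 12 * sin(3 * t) 36/(s^2 + 9)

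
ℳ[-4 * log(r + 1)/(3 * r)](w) 4 * pi * csc(pi * w)/(3 * (w - 1))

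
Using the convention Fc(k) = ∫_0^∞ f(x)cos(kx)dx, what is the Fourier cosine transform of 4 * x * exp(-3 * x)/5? 4 * (9 - k^2)/(5 * (k^2 + 9)^2)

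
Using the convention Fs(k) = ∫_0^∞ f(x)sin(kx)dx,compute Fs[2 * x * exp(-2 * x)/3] 8 * k/(3 * (k^2 + 4)^2)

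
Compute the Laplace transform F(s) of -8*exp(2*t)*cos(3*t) 8*(2 - s) /((s - 2) ^2 + 9) 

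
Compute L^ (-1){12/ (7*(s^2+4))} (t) 6*sin (2*t)/7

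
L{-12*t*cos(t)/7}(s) 12*(1 - s^2)/(7*(s^2 + 1)^2)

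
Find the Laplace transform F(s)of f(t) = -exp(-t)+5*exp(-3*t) 5/(s+3) - 1/(s+1)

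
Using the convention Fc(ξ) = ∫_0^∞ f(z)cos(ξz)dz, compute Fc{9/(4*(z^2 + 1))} 9*pi*exp(-ξ)/8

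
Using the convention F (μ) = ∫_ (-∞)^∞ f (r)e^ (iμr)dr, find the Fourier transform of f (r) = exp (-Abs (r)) 2/ (μ^2 + 1)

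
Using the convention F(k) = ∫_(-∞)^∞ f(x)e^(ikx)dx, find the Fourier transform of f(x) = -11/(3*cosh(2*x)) -11*pi/(6*cosh(pi*k/4))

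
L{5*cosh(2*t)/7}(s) 5*s/(7*(s^2 - 4))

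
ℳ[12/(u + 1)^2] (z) -12*pi*(z - 1)/sin(pi*z)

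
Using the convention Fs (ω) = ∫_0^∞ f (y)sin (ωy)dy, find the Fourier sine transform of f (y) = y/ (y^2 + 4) pi*exp (-2*ω)/2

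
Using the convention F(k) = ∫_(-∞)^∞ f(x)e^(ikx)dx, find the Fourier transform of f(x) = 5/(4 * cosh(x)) 5 * pi/(4 * cosh(pi * k/2))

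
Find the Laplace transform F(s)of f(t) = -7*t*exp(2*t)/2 -7/(2*(s - 2)^2)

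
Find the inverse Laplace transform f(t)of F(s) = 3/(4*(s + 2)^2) 3*t*exp(-2*t)/4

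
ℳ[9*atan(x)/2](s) -9*pi*sec(pi*s/2)/(4*s)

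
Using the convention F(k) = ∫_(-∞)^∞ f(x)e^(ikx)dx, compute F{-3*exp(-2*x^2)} -3*sqrt(2)*sqrt(pi)*exp(-k^2/8)/2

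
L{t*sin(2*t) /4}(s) s/(s^2 + 4) ^2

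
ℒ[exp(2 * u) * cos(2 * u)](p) (p - 2)/((p - 2)^2 + 4)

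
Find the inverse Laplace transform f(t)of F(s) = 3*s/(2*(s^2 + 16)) 3*cos(4*t)/2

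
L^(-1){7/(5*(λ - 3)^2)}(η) 7*η*exp(3*η)/5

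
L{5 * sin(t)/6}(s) 5/(6 * (s^2 + 1))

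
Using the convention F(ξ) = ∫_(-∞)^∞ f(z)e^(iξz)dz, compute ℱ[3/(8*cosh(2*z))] 3*pi/(16*cosh(pi*ξ/4))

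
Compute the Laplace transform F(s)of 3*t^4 72/s^5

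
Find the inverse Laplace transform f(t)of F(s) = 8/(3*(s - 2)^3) 4*t^2*exp(2*t)/3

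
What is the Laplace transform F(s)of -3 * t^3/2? -9/s^4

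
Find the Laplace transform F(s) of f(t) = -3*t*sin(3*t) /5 -18*s/(5*(s^2 + 9) ^2) 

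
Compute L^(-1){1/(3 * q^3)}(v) v^2/6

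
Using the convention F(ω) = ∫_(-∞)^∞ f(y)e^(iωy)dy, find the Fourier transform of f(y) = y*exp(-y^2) I*sqrt(pi)*ω*exp(-ω^2/4)/2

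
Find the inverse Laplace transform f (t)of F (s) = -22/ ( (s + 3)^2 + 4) -11 * exp (-3 * t) * sin (2 * t)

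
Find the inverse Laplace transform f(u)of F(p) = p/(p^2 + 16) cos(4*u)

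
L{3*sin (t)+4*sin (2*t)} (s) 8/ (s^2+4)+3/ (s^2+1)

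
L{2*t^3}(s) 12/s^4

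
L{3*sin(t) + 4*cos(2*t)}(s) 4*s/(s^2 + 4) + 3/(s^2 + 1)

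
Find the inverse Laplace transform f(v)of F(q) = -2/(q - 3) -2*exp(3*v)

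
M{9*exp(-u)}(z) 9*gamma(z)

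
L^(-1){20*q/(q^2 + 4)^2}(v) 5*v*sin(2*v)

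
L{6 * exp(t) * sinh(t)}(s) 6/(s * (s - 2))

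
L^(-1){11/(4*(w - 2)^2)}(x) 11*x*exp(2*x)/4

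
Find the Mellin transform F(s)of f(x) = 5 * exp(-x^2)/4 5 * gamma(s/2)/8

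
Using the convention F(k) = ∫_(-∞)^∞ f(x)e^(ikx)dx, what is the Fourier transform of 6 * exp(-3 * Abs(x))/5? 36/(5 * (k^2 + 9))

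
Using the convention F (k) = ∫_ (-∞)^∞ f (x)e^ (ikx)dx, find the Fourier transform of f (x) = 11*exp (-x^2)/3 11*sqrt (pi)*exp (-k^2/4)/3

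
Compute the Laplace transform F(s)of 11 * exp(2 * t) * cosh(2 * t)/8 11 * (s - 2)/(8 * s * (s - 4))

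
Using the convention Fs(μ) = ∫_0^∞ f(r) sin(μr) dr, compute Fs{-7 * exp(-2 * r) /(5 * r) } -7 * atan(μ/2) /5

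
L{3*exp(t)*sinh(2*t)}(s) 6/((s - 1)^2 - 4)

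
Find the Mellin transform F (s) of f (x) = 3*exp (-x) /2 3*gamma (s) /2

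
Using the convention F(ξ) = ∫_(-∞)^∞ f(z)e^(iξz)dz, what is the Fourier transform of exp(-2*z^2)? sqrt(2)*sqrt(pi)*exp(-ξ^2/8)/2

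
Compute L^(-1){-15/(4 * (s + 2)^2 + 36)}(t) -5 * exp(-2 * t) * sin(3 * t)/4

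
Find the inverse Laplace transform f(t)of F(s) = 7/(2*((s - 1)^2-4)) 7*exp(t)*sinh(2*t)/4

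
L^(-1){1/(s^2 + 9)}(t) sin(3*t)/3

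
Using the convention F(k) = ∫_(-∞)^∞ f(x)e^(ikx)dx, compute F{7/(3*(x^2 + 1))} 7*pi*exp(-Abs(k))/3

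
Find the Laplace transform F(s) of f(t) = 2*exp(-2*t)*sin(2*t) 4/((s+2) ^2+4) 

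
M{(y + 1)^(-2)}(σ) (-pi * σ + pi)/sin(pi * σ)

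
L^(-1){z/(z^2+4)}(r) cos(2*r)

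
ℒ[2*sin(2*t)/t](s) 2*atan(2/s)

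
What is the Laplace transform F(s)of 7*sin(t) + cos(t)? 7/(s^2 + 1) + s/(s^2 + 1)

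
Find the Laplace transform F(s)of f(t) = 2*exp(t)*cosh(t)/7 2*(s - 1)/(7*s*(s - 2))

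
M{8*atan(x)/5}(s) -4*pi*sec(pi*s/2)/(5*s)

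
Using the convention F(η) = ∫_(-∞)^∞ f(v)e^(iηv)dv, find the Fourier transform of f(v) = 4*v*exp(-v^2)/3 2*I*sqrt(pi)*η*exp(-η^2/4)/3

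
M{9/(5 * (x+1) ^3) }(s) 9 * pi * (s - 2) * (s - 1) /(10 * sin(pi * s) ) 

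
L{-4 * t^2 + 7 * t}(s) 7/s^2 - 8/s^3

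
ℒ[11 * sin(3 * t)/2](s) 33/(2 * (s^2 + 9))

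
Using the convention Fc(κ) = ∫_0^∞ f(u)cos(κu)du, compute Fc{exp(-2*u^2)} sqrt(2)*sqrt(pi)*exp(-κ^2/8)/4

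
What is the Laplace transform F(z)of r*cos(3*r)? (z^2 - 9)/(z^2 + 9)^2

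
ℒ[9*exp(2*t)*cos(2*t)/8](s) 9*(s - 2)/(8*((s - 2)^2+4))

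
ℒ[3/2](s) 3/(2*s)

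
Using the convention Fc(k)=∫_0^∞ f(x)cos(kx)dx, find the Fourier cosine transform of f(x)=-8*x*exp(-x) 8*(k^2 - 1)/(k^2 + 1)^2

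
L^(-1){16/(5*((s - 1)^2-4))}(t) 8*exp(t)*sinh(2*t)/5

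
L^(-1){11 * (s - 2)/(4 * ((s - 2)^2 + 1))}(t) 11 * exp(2 * t) * cos(t)/4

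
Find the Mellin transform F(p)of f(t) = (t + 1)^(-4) gamma(p)*gamma(4 - p)/6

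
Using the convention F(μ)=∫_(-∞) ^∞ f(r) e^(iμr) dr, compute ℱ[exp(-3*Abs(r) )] 6/(μ^2 + 9) 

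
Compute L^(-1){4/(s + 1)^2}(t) 4*t*exp(-t)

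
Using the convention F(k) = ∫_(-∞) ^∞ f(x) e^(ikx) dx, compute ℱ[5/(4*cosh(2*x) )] 5*pi/(8*cosh(pi*k/4) ) 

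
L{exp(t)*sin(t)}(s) 1/((s - 1)^2 + 1)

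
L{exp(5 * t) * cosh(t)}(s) (s - 5)/((s - 5)^2 - 1)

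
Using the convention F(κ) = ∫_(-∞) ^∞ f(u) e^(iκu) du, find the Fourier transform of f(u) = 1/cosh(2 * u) pi/(2 * cosh(pi * κ/4) ) 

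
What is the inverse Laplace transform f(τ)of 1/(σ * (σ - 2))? exp(τ) * sinh(τ)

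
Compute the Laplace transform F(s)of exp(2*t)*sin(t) 1/((s - 2)^2 + 1)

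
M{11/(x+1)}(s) 11 * pi * csc(pi * s)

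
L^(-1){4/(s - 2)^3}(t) 2*t^2*exp(2*t)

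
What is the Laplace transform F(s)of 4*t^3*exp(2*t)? 24/(s - 2)^4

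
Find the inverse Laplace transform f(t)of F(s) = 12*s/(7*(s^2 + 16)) 12*cos(4*t)/7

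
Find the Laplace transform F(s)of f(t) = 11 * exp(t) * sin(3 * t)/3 11/((s - 1)^2 + 9)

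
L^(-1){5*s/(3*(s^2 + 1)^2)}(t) 5*t*sin(t)/6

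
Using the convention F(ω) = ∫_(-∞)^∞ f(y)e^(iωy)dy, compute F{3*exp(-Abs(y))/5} 6/(5*(ω^2 + 1))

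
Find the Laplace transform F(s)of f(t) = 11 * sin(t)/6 11/(6 * (s^2+1))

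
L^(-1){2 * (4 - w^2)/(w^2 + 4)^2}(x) -2 * x * cos(2 * x)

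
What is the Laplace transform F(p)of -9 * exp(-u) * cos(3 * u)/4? 9 * (-p - 1)/(4 * ((p + 1)^2 + 9))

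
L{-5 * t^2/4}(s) -5/(2 * s^3)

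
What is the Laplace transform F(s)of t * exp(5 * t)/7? 1/(7 * (s - 5)^2)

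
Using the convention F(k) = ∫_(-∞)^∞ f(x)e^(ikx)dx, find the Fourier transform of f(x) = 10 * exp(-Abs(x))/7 20/(7 * (k^2 + 1))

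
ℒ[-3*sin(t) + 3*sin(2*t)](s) 6/(s^2 + 4) - 3/(s^2 + 1)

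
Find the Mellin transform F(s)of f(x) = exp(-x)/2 gamma(s)/2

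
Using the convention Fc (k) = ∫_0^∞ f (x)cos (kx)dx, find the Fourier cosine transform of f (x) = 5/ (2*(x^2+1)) 5*pi*exp (-k)/4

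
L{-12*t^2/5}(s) -24/(5*s^3)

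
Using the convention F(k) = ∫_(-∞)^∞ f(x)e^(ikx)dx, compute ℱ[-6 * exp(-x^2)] -6 * sqrt(pi) * exp(-k^2/4)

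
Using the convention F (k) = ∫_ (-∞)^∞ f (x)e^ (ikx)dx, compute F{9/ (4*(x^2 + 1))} 9*pi*exp (-Abs (k))/4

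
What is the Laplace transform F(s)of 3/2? 3/(2*s)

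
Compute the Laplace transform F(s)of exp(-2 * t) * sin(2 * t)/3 2/(3 * ((s + 2)^2 + 4))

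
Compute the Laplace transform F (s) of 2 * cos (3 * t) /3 2 * s/ (3 * (s^2+9) ) 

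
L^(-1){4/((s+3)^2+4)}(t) 2 * exp(-3 * t) * sin(2 * t)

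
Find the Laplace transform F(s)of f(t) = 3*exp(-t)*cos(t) 3*(s + 1)/((s + 1)^2 + 1)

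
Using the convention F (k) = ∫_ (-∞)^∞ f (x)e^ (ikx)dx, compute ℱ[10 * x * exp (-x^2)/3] 5 * I * sqrt (pi) * k * exp (-k^2/4)/3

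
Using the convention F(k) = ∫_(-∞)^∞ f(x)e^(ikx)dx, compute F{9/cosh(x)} 9 * pi/cosh(pi * k/2)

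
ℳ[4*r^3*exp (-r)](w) 4*gamma (w + 3)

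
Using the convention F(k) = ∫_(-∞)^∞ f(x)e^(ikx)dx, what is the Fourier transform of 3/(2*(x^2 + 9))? pi*exp(-3*Abs(k))/2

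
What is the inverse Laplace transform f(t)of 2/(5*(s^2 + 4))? sin(2*t)/5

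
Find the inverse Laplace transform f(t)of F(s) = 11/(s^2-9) 11 * sinh(3 * t)/3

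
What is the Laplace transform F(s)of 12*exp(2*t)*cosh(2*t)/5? 12*(s - 2)/(5*s*(s - 4))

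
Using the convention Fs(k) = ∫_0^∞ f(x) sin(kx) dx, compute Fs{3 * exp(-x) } 3 * k/(k^2 + 1) 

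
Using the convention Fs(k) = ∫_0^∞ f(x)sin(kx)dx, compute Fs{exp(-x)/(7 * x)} atan(k)/7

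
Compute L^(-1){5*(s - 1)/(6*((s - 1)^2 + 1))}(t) 5*exp(t)*cos(t)/6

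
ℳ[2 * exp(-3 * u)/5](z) 2 * gamma(z)/(5 * 3^z)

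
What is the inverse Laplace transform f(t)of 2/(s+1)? 2*exp(-t)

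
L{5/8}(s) 5/(8*s)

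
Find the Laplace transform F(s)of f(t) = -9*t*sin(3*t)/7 -54*s/(7*(s^2 + 9)^2)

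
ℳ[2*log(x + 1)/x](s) -2*pi*csc(pi*s)/(s - 1)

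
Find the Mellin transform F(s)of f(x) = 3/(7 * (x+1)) 3 * pi * csc(pi * s)/7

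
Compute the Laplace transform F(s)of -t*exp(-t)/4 -1/(4*(s+1)^2)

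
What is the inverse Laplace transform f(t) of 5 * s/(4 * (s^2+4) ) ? 5 * cos(2 * t) /4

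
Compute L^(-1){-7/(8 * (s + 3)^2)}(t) -7 * t * exp(-3 * t)/8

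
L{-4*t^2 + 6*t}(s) 6/s^2-8/s^3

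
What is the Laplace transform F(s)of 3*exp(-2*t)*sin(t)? 3/((s + 2)^2 + 1)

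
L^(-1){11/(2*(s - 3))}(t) 11*exp(3*t)/2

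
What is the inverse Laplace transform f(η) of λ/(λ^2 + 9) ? cos(3 * η) 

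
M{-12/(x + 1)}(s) -12*pi*csc(pi*s)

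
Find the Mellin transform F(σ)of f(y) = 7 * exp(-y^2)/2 7 * gamma(σ/2)/4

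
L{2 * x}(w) 2/w^2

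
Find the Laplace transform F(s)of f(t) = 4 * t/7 4/(7 * s^2)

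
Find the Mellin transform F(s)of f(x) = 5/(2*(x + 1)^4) 5*gamma(s)*gamma(4 - s)/12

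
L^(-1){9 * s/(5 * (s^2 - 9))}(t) 9 * cosh(3 * t)/5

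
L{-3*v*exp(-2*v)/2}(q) -3/(2*(q + 2)^2)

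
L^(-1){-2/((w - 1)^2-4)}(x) -exp(x)*sinh(2*x)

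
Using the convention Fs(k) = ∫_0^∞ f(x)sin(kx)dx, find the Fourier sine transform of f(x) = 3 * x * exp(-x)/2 3 * k/(k^2+1)^2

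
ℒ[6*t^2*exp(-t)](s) 12/(s + 1) ^3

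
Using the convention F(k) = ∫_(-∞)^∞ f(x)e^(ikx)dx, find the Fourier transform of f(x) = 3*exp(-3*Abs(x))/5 18/(5*(k^2 + 9))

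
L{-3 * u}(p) -3/p^2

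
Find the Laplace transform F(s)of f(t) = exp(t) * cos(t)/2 (s - 1)/(2 * ((s - 1)^2 + 1))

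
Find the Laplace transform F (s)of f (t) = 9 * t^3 54/s^4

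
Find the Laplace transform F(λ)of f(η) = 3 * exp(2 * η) 3/(λ - 2)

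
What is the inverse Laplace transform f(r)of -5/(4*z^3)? -5*r^2/8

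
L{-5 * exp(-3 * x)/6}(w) -5/(6 * w + 18)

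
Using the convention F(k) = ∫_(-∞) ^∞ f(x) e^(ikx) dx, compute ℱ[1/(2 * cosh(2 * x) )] pi/(4 * cosh(pi * k/4) ) 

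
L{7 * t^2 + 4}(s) 14/s^3 + 4/s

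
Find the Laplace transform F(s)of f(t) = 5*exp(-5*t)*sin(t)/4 5/(4*((s+5)^2+1))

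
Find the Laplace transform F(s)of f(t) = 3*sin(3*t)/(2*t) 3*atan(3/s)/2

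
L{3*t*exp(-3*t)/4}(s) 3/(4*(s + 3)^2)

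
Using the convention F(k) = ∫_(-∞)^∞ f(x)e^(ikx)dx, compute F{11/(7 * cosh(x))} 11 * pi/(7 * cosh(pi * k/2))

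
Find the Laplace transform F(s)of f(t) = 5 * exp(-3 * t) 5/(s + 3)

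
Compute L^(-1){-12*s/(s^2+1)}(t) -12*cos(t)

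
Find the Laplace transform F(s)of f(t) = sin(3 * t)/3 1/(s^2 + 9)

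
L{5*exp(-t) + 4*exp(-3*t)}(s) 4/(s + 3) + 5/(s + 1)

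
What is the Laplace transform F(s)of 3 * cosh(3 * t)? 3 * s/(s^2-9)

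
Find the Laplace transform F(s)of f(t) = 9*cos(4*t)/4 9*s/(4*(s^2 + 16))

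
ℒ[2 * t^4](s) 48/s^5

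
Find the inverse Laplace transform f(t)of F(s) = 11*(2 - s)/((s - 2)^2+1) -11*exp(2*t)*cos(t)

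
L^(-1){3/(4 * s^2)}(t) 3 * t/4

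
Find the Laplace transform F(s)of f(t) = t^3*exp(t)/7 6/(7*(s - 1)^4)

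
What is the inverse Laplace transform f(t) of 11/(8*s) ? 11/8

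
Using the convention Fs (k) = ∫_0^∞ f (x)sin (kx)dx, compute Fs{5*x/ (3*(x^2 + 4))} 5*pi*exp (-2*k)/6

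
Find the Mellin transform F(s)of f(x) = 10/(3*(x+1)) 10*pi*csc(pi*s)/3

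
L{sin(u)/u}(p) atan(1/p)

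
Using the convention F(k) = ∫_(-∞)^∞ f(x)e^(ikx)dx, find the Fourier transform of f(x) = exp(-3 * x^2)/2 sqrt(3) * sqrt(pi) * exp(-k^2/12)/6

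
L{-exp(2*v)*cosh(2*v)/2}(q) (2 - q)/(2*q*(q - 4))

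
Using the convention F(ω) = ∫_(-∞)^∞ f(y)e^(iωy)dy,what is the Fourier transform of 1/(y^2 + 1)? pi * exp(-Abs(ω))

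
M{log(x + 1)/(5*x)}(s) -pi*csc(pi*s)/(5*s - 5)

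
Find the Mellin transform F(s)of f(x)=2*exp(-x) 2*gamma(s)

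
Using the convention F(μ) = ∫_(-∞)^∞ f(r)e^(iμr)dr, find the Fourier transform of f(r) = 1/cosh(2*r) pi/(2*cosh(pi*μ/4))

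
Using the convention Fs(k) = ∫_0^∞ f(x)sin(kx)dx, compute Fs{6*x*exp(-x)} 12*k/(k^2 + 1)^2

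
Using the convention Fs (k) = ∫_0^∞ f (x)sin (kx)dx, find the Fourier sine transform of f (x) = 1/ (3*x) pi/6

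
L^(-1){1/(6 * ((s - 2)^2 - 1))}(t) exp(2 * t) * sinh(t)/6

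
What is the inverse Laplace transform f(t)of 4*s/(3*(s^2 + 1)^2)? 2*t*sin(t)/3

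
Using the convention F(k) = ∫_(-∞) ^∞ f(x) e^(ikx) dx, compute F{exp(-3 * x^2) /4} sqrt(3) * sqrt(pi) * exp(-k^2/12) /12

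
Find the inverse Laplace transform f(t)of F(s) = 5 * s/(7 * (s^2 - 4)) 5 * cosh(2 * t)/7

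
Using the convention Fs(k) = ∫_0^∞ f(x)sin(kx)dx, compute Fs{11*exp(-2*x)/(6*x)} 11*atan(k/2)/6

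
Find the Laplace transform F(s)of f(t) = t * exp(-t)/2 1/(2 * (s + 1)^2)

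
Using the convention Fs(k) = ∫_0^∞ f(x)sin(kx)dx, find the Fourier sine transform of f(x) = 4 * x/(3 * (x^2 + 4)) 2 * pi * exp(-2 * k)/3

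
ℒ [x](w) w^(-2)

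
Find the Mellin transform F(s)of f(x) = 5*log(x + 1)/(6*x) -5*pi*csc(pi*s)/(6*s - 6)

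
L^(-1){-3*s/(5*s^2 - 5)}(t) -3*cosh(t)/5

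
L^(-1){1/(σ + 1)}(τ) exp(-τ)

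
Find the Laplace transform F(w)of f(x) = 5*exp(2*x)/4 5/(4*(w - 2))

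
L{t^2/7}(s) 2/(7*s^3)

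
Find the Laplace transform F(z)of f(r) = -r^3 -6/z^4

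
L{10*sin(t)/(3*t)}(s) 10*atan(1/s)/3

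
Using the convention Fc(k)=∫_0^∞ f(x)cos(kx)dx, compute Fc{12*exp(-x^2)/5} 6*sqrt(pi)*exp(-k^2/4)/5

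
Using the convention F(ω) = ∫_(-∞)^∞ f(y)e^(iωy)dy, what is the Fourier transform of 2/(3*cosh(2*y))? pi/(3*cosh(pi*ω/4))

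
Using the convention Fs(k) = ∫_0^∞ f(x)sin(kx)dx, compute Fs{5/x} 5*pi/2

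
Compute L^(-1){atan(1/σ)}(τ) sin(τ)/τ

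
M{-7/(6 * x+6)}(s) -7 * pi * csc(pi * s)/6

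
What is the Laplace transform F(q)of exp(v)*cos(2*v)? (q - 1)/((q - 1)^2 + 4)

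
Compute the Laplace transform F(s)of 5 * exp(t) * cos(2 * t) 5 * (s - 1)/((s - 1)^2 + 4)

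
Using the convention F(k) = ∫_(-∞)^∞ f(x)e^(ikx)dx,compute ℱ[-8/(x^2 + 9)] -8*pi*exp(-3*Abs(k))/3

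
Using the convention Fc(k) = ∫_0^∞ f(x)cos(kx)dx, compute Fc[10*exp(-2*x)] 20/(k^2+4)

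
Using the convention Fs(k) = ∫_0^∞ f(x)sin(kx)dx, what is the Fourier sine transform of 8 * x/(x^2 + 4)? 4 * pi * exp(-2 * k)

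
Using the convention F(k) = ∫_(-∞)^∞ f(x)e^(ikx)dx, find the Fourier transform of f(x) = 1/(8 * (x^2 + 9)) pi * exp(-3 * Abs(k))/24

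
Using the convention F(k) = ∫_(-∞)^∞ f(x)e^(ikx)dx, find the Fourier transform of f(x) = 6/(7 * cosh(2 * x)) 3 * pi/(7 * cosh(pi * k/4))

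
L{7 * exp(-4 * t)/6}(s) 7/(6 * (s + 4))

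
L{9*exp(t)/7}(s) 9/(7*(s - 1))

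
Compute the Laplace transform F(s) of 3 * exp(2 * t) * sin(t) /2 3/(2 * ((s - 2) ^2 + 1) ) 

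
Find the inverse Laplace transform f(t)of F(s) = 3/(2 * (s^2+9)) sin(3 * t)/2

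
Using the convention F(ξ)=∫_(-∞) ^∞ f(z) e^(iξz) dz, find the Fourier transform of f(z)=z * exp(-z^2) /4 I * sqrt(pi) * ξ * exp(-ξ^2/4) /8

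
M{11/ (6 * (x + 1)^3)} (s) 11 * pi * (s - 2) * (s - 1)/ (12 * sin (pi * s))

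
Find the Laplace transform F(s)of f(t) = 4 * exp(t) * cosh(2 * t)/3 4 * (s - 1)/(3 * ((s - 1)^2-4))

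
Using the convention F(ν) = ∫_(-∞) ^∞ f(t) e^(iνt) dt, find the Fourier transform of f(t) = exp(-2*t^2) sqrt(2)*sqrt(pi)*exp(-ν^2/8) /2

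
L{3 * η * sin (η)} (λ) 6 * λ/ (λ^2+1)^2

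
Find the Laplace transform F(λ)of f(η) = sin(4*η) 4/(λ^2 + 16)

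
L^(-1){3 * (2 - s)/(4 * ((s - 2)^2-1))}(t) -3 * exp(2 * t) * cosh(t)/4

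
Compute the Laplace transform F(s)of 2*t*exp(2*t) 2/(s - 2)^2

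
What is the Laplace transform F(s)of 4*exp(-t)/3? 4/(3*(s + 1))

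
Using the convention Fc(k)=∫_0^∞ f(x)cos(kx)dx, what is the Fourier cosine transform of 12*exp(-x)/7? 12/(7*(k^2 + 1))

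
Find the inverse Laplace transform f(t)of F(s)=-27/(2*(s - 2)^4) -9*t^3*exp(2*t)/4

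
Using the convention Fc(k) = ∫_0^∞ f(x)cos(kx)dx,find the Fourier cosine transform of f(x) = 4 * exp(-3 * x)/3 4/(k^2 + 9)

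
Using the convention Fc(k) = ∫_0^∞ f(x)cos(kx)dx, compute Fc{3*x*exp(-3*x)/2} 3*(9 - k^2)/(2*(k^2+9)^2)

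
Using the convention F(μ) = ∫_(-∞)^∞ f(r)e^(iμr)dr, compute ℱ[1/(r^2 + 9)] pi*exp(-3*Abs(μ))/3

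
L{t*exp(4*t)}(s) (s - 4)^(-2)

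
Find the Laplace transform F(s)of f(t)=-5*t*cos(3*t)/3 5*(9 - s^2)/(3*(s^2 + 9)^2)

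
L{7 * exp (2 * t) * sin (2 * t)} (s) 14/ ( (s - 2)^2+4)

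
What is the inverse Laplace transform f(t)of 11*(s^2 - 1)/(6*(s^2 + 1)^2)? 11*t*cos(t)/6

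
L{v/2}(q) 1/(2*q^2)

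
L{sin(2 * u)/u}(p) atan(2/p)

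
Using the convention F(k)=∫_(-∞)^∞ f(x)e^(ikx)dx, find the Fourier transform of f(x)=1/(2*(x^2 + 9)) pi*exp(-3*Abs(k))/6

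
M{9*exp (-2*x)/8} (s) 9*gamma (s)/ (8*2^s)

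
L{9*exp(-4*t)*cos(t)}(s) 9*(s + 4)/((s + 4)^2 + 1)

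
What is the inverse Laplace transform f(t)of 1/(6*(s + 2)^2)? t*exp(-2*t)/6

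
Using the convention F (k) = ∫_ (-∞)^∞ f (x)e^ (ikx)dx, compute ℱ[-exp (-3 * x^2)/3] -sqrt (3) * sqrt (pi) * exp (-k^2/12)/9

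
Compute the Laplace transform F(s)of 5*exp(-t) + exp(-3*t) 5/(s + 1) + 1/(s + 3)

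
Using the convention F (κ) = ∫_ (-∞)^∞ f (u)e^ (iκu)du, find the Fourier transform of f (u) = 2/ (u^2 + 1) 2*pi*exp (-Abs (κ))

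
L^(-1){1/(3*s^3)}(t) t^2/6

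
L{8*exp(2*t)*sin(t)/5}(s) 8/(5*((s - 2)^2 + 1))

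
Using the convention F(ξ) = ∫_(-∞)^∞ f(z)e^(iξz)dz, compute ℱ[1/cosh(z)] pi/cosh(pi*ξ/2)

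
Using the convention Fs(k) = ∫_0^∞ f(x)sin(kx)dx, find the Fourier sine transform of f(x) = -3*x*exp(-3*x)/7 -18*k/(7*(k^2 + 9)^2)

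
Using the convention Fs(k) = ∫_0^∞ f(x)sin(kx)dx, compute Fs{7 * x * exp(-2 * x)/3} 28 * k/(3 * (k^2 + 4)^2)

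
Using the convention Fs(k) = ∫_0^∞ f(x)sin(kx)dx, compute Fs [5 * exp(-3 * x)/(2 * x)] 5 * atan(k/3)/2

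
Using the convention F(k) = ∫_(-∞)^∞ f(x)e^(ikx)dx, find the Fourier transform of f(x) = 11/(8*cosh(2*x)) 11*pi/(16*cosh(pi*k/4))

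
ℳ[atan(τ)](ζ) -pi*sec(pi*ζ/2)/(2*ζ)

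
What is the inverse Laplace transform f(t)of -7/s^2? -7*t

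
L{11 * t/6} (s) 11/ (6 * s^2)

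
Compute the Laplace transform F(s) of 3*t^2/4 3/(2*s^3) 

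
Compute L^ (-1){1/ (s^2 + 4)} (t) sin (2*t)/2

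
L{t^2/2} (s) s^ (-3)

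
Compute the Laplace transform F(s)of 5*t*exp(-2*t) 5/(s+2)^2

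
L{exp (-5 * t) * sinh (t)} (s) 1/ ( (s + 5)^2 - 1)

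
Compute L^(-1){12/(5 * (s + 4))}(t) 12 * exp(-4 * t)/5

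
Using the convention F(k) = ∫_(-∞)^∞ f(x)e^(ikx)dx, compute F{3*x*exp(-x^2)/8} 3*I*sqrt(pi)*k*exp(-k^2/4)/16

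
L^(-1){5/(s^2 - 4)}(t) 5 * sinh(2 * t)/2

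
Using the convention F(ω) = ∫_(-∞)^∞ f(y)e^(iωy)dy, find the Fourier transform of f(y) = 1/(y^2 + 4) pi*exp(-2*Abs(ω))/2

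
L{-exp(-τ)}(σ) -1/(σ + 1)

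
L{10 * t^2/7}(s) 20/(7 * s^3)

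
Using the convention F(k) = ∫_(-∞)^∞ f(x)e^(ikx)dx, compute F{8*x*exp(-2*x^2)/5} sqrt(2)*I*sqrt(pi)*k*exp(-k^2/8)/5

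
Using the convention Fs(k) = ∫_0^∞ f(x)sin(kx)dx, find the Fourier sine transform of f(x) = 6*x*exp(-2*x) 24*k/(k^2 + 4)^2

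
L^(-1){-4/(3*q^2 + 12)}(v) -2*sin(2*v)/3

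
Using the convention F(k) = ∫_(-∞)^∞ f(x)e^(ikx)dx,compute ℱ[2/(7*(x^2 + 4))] pi*exp(-2*Abs(k))/7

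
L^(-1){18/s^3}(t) 9*t^2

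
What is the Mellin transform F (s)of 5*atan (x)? -5*pi*sec (pi*s/2)/ (2*s)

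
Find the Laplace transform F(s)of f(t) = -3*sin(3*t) -9/(s^2 + 9)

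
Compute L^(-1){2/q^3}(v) v^2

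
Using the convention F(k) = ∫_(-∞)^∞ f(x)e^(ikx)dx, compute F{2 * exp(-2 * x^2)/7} sqrt(2) * sqrt(pi) * exp(-k^2/8)/7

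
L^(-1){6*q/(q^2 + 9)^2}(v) v*sin(3*v)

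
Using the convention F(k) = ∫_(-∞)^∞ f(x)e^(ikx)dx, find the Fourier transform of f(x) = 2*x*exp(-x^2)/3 I*sqrt(pi)*k*exp(-k^2/4)/3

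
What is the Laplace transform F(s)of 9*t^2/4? 9/(2*s^3)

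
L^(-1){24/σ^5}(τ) τ^4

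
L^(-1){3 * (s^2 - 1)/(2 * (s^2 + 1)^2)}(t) 3 * t * cos(t)/2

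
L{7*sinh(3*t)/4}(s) 21/(4*(s^2 - 9))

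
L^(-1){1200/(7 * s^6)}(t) 10 * t^5/7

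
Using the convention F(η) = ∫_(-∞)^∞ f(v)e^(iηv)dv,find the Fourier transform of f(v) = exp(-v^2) sqrt(pi) * exp(-η^2/4)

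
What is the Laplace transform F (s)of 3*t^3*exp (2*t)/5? 18/ (5*(s - 2)^4)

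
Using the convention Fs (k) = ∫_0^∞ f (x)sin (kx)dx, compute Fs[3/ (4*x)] 3*pi/8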